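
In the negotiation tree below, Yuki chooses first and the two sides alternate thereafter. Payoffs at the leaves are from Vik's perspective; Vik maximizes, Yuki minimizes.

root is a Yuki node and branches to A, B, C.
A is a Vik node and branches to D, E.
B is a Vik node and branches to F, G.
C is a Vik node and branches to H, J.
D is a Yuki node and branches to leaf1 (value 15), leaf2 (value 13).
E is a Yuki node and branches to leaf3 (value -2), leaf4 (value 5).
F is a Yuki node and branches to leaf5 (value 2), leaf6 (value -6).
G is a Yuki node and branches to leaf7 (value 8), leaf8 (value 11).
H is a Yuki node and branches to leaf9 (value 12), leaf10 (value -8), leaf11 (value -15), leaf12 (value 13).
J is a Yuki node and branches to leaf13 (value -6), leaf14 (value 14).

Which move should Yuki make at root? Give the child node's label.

C

D (Yuki): min(15, 13) = 13
E (Yuki): min(-2, 5) = -2
A (Vik): max(13, -2) = 13
F (Yuki): min(2, -6) = -6
G (Yuki): min(8, 11) = 8
B (Vik): max(-6, 8) = 8
H (Yuki): min(12, -8, -15, 13) = -15
J (Yuki): min(-6, 14) = -6
C (Vik): max(-15, -6) = -6
root (Yuki): min(13, 8, -6) = -6
Yuki at root wants the lowest of {A=13, B=8, C=-6}, so chooses C.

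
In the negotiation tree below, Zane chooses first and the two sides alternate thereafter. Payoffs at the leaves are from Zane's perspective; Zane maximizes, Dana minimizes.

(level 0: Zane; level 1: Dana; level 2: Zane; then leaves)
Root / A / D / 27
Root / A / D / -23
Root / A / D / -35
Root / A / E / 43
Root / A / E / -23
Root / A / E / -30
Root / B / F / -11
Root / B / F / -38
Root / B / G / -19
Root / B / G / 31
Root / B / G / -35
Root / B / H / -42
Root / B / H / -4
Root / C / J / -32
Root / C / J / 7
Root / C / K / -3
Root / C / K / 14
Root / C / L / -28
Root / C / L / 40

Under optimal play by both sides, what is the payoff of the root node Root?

27

D (Zane): max(27, -23, -35) = 27
E (Zane): max(43, -23, -30) = 43
A (Dana): min(27, 43) = 27
F (Zane): max(-11, -38) = -11
G (Zane): max(-19, 31, -35) = 31
H (Zane): max(-42, -4) = -4
B (Dana): min(-11, 31, -4) = -11
J (Zane): max(-32, 7) = 7
K (Zane): max(-3, 14) = 14
L (Zane): max(-28, 40) = 40
C (Dana): min(7, 14, 40) = 7
Root (Zane): max(27, -11, 7) = 27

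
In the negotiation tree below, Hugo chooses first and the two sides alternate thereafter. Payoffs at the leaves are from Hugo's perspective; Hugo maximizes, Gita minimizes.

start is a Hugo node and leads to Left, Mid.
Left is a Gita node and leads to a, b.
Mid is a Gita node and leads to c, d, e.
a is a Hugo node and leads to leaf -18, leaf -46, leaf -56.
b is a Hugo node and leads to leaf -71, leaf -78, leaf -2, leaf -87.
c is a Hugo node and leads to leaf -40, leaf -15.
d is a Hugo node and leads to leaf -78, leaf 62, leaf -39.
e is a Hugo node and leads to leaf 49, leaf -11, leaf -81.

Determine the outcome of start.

a (Hugo): max(-18, -46, -56) = -18
b (Hugo): max(-71, -78, -2, -87) = -2
Left (Gita): min(-18, -2) = -18
c (Hugo): max(-40, -15) = -15
d (Hugo): max(-78, 62, -39) = 62
e (Hugo): max(49, -11, -81) = 49
Mid (Gita): min(-15, 62, 49) = -15
start (Hugo): max(-18, -15) = -15

-15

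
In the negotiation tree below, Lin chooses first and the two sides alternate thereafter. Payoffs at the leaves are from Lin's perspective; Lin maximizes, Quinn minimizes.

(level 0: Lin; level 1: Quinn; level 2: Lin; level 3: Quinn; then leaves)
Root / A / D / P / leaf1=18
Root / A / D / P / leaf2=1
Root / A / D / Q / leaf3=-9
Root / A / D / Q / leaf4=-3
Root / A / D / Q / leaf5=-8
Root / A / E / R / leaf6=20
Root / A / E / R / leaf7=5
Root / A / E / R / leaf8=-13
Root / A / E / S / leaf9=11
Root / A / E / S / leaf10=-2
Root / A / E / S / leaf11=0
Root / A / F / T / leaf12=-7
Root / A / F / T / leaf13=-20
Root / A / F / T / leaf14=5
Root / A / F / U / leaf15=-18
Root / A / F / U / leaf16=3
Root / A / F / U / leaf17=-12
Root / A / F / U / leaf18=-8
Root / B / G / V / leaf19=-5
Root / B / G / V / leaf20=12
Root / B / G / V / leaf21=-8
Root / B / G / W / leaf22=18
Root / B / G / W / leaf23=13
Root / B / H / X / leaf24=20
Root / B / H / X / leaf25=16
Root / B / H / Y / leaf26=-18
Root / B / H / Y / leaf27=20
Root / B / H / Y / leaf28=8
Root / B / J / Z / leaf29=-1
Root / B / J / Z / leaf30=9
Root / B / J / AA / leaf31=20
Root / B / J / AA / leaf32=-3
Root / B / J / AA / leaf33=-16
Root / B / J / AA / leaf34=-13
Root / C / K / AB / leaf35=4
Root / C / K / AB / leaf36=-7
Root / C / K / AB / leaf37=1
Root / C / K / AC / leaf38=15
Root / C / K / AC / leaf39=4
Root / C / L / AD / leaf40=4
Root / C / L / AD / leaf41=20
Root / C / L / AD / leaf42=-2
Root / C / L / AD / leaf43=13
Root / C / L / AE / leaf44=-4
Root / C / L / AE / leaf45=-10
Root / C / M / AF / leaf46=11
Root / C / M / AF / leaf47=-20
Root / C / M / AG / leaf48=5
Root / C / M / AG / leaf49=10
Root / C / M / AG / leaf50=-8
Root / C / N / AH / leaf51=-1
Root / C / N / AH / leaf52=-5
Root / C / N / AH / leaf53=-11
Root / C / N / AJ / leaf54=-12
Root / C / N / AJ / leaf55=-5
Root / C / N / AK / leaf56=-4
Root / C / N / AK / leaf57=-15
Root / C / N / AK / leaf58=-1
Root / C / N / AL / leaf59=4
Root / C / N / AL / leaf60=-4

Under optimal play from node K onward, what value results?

4

AB (Quinn): min(4, -7, 1) = -7
AC (Quinn): min(15, 4) = 4
K (Lin): max(-7, 4) = 4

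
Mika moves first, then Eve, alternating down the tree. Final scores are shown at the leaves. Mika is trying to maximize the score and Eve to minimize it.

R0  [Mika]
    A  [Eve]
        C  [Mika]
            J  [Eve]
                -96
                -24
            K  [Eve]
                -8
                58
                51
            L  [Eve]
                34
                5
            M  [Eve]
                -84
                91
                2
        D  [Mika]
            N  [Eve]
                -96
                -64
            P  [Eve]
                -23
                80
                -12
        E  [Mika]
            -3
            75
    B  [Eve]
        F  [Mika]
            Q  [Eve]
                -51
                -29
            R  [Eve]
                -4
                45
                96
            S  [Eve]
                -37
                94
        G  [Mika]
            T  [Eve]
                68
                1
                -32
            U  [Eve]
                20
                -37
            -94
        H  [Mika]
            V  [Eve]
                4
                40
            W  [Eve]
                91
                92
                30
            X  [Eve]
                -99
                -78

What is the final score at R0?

J (Eve): min(-96, -24) = -96
K (Eve): min(-8, 58, 51) = -8
L (Eve): min(34, 5) = 5
M (Eve): min(-84, 91, 2) = -84
C (Mika): max(-96, -8, 5, -84) = 5
N (Eve): min(-96, -64) = -96
P (Eve): min(-23, 80, -12) = -23
D (Mika): max(-96, -23) = -23
E (Mika): max(-3, 75) = 75
A (Eve): min(5, -23, 75) = -23
Q (Eve): min(-51, -29) = -51
R (Eve): min(-4, 45, 96) = -4
S (Eve): min(-37, 94) = -37
F (Mika): max(-51, -4, -37) = -4
T (Eve): min(68, 1, -32) = -32
U (Eve): min(20, -37) = -37
G (Mika): max(-32, -37, -94) = -32
V (Eve): min(4, 40) = 4
W (Eve): min(91, 92, 30) = 30
X (Eve): min(-99, -78) = -99
H (Mika): max(4, 30, -99) = 30
B (Eve): min(-4, -32, 30) = -32
R0 (Mika): max(-23, -32) = -23

-23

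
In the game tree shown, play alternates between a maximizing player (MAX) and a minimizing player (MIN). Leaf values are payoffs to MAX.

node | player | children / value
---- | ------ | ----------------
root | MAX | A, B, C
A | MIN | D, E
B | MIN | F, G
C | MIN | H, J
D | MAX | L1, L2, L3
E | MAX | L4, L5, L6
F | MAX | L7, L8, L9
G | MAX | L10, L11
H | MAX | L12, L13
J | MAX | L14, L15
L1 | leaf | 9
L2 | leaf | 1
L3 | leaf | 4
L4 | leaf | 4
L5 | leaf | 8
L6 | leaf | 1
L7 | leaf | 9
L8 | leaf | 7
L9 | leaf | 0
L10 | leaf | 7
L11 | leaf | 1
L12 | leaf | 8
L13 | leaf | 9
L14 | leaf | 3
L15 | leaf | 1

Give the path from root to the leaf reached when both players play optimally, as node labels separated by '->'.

D (MAX): max(9, 1, 4) = 9
E (MAX): max(4, 8, 1) = 8
A (MIN): min(9, 8) = 8
F (MAX): max(9, 7, 0) = 9
G (MAX): max(7, 1) = 7
B (MIN): min(9, 7) = 7
H (MAX): max(8, 9) = 9
J (MAX): max(3, 1) = 3
C (MIN): min(9, 3) = 3
root (MAX): max(8, 7, 3) = 8
At root, MAX picks A (highest: 8).
At A, MIN picks E (lowest: 8).
At E, MAX picks L5 (highest: 8).
Terminal value 8.

root -> A -> E -> L5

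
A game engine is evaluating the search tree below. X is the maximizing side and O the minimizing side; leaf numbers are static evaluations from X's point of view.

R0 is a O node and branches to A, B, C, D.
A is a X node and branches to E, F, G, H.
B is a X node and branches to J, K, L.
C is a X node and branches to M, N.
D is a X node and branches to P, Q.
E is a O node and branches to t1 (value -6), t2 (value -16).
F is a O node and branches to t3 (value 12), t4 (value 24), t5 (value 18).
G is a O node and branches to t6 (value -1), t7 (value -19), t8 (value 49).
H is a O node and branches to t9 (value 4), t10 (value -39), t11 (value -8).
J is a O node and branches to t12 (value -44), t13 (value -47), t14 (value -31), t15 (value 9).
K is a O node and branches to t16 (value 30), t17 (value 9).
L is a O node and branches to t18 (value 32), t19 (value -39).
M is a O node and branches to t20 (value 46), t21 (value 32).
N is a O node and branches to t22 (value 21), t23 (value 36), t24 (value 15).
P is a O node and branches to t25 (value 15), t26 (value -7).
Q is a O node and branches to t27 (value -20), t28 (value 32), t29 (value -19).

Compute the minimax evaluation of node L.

-39

L (O): min(32, -39) = -39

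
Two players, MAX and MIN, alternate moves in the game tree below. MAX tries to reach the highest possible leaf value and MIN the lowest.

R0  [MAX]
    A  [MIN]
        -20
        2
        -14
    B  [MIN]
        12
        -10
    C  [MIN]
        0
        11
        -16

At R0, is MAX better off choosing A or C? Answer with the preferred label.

A (MIN): min(-20, 2, -14) = -20
C (MIN): min(0, 11, -16) = -16
MAX prefers the higher value; A=-20, C=-16. C is better since -16 > -20.

C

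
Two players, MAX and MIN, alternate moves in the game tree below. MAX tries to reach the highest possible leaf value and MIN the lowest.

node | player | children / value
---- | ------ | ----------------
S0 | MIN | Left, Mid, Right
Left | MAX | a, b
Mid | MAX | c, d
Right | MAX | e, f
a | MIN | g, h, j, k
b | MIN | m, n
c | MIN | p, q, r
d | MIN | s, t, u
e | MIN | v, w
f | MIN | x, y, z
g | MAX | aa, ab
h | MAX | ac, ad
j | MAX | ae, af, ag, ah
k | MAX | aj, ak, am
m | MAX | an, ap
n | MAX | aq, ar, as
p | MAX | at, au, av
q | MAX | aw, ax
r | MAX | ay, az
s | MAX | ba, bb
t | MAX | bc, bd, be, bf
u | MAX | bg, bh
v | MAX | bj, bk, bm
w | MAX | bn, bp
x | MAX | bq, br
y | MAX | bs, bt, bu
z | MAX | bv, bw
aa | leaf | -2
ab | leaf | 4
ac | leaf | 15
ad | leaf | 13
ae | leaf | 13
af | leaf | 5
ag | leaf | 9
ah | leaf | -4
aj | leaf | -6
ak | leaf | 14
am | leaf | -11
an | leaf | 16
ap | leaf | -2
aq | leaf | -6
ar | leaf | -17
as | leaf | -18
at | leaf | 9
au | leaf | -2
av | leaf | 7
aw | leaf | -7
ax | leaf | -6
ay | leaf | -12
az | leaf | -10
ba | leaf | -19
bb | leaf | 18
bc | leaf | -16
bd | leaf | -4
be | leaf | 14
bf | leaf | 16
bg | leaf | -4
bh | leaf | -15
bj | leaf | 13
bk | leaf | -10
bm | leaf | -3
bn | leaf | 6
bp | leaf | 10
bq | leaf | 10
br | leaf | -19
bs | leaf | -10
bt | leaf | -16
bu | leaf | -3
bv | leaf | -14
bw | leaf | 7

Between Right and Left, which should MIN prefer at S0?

v (MAX): max(13, -10, -3) = 13
w (MAX): max(6, 10) = 10
e (MIN): min(13, 10) = 10
x (MAX): max(10, -19) = 10
y (MAX): max(-10, -16, -3) = -3
z (MAX): max(-14, 7) = 7
f (MIN): min(10, -3, 7) = -3
Right (MAX): max(10, -3) = 10
g (MAX): max(-2, 4) = 4
h (MAX): max(15, 13) = 15
j (MAX): max(13, 5, 9, -4) = 13
k (MAX): max(-6, 14, -11) = 14
a (MIN): min(4, 15, 13, 14) = 4
m (MAX): max(16, -2) = 16
n (MAX): max(-6, -17, -18) = -6
b (MIN): min(16, -6) = -6
Left (MAX): max(4, -6) = 4
MIN prefers the lower value; Right=10, Left=4. Left is better since 4 < 10.

Left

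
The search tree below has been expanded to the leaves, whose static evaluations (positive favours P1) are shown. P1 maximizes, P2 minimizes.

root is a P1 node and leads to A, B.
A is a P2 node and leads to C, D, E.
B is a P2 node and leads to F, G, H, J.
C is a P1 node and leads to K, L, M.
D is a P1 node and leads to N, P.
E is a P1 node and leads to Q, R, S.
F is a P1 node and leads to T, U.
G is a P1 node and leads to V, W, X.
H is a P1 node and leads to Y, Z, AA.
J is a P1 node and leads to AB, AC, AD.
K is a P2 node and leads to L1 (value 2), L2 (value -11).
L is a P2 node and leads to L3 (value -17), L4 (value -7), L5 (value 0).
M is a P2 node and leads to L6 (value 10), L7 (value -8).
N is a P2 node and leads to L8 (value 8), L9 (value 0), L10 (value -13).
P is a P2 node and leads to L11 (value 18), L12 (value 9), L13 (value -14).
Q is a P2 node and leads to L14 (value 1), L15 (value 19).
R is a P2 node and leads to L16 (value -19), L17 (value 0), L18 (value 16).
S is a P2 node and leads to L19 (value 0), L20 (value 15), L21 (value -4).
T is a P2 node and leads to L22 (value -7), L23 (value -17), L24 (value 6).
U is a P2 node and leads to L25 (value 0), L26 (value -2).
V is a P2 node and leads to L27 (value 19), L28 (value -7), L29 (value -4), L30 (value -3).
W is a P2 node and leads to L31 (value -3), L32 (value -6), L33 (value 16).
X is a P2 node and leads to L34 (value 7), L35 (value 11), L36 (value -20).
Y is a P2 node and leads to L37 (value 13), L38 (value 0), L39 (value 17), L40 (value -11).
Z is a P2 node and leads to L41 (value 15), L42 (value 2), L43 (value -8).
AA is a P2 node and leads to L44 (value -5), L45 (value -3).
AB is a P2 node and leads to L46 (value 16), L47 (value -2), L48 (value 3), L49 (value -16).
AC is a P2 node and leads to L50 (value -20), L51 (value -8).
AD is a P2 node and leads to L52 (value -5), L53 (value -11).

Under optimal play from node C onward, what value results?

K (P2): min(2, -11) = -11
L (P2): min(-17, -7, 0) = -17
M (P2): min(10, -8) = -8
C (P1): max(-11, -17, -8) = -8

-8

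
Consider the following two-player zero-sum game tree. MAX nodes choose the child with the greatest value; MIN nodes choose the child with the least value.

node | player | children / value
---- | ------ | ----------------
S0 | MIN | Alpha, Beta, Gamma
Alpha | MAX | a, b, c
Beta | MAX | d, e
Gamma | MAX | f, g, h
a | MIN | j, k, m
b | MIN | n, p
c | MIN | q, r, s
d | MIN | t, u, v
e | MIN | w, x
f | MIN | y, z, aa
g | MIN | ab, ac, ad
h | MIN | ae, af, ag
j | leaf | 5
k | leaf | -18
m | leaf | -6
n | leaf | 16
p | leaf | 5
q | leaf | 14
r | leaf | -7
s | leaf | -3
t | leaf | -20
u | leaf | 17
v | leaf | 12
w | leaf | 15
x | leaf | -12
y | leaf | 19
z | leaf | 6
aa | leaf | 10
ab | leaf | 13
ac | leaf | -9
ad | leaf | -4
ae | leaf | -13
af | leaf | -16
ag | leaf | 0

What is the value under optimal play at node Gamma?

6

f (MIN): min(19, 6, 10) = 6
g (MIN): min(13, -9, -4) = -9
h (MIN): min(-13, -16, 0) = -16
Gamma (MAX): max(6, -9, -16) = 6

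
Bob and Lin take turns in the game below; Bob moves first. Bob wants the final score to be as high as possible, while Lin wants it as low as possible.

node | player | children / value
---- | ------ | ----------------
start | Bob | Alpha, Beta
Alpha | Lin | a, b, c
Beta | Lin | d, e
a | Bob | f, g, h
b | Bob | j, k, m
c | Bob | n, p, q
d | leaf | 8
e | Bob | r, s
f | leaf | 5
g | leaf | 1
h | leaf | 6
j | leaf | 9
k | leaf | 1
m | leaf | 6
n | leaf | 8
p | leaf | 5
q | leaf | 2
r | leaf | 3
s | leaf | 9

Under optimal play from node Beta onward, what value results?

8

e (Bob): max(3, 9) = 9
Beta (Lin): min(8, 9) = 8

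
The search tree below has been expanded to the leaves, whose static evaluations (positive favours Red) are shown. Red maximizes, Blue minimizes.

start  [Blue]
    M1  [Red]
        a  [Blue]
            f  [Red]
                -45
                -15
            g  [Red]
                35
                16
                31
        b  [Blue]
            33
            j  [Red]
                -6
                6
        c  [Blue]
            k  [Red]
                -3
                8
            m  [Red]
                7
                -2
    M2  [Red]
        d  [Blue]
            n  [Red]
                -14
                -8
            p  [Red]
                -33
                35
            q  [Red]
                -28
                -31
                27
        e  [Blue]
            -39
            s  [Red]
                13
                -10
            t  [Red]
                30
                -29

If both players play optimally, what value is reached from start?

-8

f (Red): max(-45, -15) = -15
g (Red): max(35, 16, 31) = 35
a (Blue): min(-15, 35) = -15
j (Red): max(-6, 6) = 6
b (Blue): min(33, 6) = 6
k (Red): max(-3, 8) = 8
m (Red): max(7, -2) = 7
c (Blue): min(8, 7) = 7
M1 (Red): max(-15, 6, 7) = 7
n (Red): max(-14, -8) = -8
p (Red): max(-33, 35) = 35
q (Red): max(-28, -31, 27) = 27
d (Blue): min(-8, 35, 27) = -8
s (Red): max(13, -10) = 13
t (Red): max(30, -29) = 30
e (Blue): min(-39, 13, 30) = -39
M2 (Red): max(-8, -39) = -8
start (Blue): min(7, -8) = -8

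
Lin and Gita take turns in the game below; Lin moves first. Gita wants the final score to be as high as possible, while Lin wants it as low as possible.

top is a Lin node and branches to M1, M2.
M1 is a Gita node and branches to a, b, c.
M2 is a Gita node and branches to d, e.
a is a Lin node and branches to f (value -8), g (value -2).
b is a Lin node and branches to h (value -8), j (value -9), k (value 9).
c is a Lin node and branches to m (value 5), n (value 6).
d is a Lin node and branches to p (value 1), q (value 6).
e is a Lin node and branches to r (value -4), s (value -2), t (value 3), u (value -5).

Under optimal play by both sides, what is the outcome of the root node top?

a (Lin): min(-8, -2) = -8
b (Lin): min(-8, -9, 9) = -9
c (Lin): min(5, 6) = 5
M1 (Gita): max(-8, -9, 5) = 5
d (Lin): min(1, 6) = 1
e (Lin): min(-4, -2, 3, -5) = -5
M2 (Gita): max(1, -5) = 1
top (Lin): min(5, 1) = 1

1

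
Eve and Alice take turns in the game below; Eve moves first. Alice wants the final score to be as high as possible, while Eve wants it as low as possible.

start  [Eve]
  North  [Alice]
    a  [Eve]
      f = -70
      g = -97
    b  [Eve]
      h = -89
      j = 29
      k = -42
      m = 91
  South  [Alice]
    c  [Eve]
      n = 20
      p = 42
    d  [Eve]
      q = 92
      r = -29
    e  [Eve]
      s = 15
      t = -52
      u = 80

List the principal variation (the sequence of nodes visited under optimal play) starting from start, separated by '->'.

a (Eve): min(-70, -97) = -97
b (Eve): min(-89, 29, -42, 91) = -89
North (Alice): max(-97, -89) = -89
c (Eve): min(20, 42) = 20
d (Eve): min(92, -29) = -29
e (Eve): min(15, -52, 80) = -52
South (Alice): max(20, -29, -52) = 20
start (Eve): min(-89, 20) = -89
At start, Eve picks North (lowest: -89).
At North, Alice picks b (highest: -89).
At b, Eve picks h (lowest: -89).
Terminal value -89.

start -> North -> b -> h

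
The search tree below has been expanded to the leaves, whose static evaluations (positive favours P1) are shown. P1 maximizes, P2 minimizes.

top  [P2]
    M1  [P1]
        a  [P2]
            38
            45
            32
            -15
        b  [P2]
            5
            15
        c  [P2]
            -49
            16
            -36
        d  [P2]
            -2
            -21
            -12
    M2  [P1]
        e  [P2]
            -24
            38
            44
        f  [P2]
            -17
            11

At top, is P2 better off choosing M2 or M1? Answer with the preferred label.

e (P2): min(-24, 38, 44) = -24
f (P2): min(-17, 11) = -17
M2 (P1): max(-24, -17) = -17
a (P2): min(38, 45, 32, -15) = -15
b (P2): min(5, 15) = 5
c (P2): min(-49, 16, -36) = -49
d (P2): min(-2, -21, -12) = -21
M1 (P1): max(-15, 5, -49, -21) = 5
P2 prefers the lower value; M2=-17, M1=5. M2 is better since -17 < 5.

M2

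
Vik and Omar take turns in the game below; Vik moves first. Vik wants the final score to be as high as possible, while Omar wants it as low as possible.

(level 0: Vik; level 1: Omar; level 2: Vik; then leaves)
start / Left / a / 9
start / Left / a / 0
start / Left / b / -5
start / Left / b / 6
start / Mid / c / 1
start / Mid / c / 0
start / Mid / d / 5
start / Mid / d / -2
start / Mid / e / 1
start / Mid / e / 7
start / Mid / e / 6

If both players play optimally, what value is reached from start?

6

a (Vik): max(9, 0) = 9
b (Vik): max(-5, 6) = 6
Left (Omar): min(9, 6) = 6
c (Vik): max(1, 0) = 1
d (Vik): max(5, -2) = 5
e (Vik): max(1, 7, 6) = 7
Mid (Omar): min(1, 5, 7) = 1
start (Vik): max(6, 1) = 6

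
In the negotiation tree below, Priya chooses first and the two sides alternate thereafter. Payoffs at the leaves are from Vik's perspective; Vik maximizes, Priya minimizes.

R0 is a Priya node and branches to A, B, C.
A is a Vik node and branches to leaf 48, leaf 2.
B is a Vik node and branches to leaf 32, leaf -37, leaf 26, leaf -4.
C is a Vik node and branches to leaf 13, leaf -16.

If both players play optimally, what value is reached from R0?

13

A (Vik): max(48, 2) = 48
B (Vik): max(32, -37, 26, -4) = 32
C (Vik): max(13, -16) = 13
R0 (Priya): min(48, 32, 13) = 13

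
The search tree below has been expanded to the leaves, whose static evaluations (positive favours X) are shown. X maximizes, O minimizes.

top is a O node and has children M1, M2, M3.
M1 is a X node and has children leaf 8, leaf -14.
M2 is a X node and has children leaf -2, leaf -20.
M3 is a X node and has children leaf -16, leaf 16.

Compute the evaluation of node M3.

16

M3 (X): max(-16, 16) = 16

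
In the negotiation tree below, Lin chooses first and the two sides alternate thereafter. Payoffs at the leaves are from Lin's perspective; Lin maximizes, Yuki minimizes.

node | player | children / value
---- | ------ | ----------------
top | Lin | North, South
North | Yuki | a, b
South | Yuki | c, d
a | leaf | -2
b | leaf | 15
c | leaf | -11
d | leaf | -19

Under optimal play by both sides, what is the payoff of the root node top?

North (Yuki): min(-2, 15) = -2
South (Yuki): min(-11, -19) = -19
top (Lin): max(-2, -19) = -2

-2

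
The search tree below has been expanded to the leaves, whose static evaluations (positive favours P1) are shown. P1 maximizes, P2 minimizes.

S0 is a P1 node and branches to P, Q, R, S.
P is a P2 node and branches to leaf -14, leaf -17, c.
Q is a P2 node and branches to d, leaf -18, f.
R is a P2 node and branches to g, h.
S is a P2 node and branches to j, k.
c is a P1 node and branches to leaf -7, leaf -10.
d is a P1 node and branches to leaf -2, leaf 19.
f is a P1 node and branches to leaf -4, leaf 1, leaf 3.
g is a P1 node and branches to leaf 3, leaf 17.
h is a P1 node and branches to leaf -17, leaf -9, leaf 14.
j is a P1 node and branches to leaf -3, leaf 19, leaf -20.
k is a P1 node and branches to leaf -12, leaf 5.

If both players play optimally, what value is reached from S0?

14

c (P1): max(-7, -10) = -7
P (P2): min(-14, -17, -7) = -17
d (P1): max(-2, 19) = 19
f (P1): max(-4, 1, 3) = 3
Q (P2): min(19, -18, 3) = -18
g (P1): max(3, 17) = 17
h (P1): max(-17, -9, 14) = 14
R (P2): min(17, 14) = 14
j (P1): max(-3, 19, -20) = 19
k (P1): max(-12, 5) = 5
S (P2): min(19, 5) = 5
S0 (P1): max(-17, -18, 14, 5) = 14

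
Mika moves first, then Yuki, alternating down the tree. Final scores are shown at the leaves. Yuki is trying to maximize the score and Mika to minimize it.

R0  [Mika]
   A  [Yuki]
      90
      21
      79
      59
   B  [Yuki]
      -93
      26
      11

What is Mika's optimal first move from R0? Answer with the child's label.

A (Yuki): max(90, 21, 79, 59) = 90
B (Yuki): max(-93, 26, 11) = 26
R0 (Mika): min(90, 26) = 26
Mika at R0 wants the lowest of {A=90, B=26}, so chooses B.

B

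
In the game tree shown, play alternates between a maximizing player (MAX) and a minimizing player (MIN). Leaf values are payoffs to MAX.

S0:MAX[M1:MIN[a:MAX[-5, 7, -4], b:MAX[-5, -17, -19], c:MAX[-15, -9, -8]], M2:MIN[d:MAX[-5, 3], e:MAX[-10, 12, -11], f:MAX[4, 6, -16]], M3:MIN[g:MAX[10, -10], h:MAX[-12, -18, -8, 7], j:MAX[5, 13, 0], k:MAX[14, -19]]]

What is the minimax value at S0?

a (MAX): max(-5, 7, -4) = 7
b (MAX): max(-5, -17, -19) = -5
c (MAX): max(-15, -9, -8) = -8
M1 (MIN): min(7, -5, -8) = -8
d (MAX): max(-5, 3) = 3
e (MAX): max(-10, 12, -11) = 12
f (MAX): max(4, 6, -16) = 6
M2 (MIN): min(3, 12, 6) = 3
g (MAX): max(10, -10) = 10
h (MAX): max(-12, -18, -8, 7) = 7
j (MAX): max(5, 13, 0) = 13
k (MAX): max(14, -19) = 14
M3 (MIN): min(10, 7, 13, 14) = 7
S0 (MAX): max(-8, 3, 7) = 7

7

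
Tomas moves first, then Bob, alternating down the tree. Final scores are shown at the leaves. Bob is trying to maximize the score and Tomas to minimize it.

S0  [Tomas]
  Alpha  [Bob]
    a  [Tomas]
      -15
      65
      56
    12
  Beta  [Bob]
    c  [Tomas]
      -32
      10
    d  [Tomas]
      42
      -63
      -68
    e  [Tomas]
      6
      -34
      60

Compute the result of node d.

-68

d (Tomas): min(42, -63, -68) = -68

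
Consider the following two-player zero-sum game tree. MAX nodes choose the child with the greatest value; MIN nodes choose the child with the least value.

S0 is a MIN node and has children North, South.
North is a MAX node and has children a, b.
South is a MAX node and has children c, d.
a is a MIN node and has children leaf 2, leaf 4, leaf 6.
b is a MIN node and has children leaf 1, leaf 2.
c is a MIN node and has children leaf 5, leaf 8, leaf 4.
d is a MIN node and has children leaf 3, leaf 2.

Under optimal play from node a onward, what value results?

2

a (MIN): min(2, 4, 6) = 2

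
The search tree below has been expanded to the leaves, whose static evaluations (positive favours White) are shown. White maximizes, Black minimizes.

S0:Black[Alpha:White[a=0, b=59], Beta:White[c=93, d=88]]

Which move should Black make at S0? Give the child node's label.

Alpha

Alpha (White): max(0, 59) = 59
Beta (White): max(93, 88) = 93
S0 (Black): min(59, 93) = 59
Black at S0 wants the lowest of {Alpha=59, Beta=93}, so chooses Alpha.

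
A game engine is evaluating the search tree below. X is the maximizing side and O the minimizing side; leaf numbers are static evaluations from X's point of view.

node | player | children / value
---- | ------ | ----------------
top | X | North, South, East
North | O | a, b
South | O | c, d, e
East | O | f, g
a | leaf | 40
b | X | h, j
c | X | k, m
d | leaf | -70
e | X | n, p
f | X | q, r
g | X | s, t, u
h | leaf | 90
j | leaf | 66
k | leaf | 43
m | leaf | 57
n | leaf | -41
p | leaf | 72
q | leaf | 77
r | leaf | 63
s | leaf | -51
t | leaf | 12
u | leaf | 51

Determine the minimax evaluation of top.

51

b (X): max(90, 66) = 90
North (O): min(40, 90) = 40
c (X): max(43, 57) = 57
e (X): max(-41, 72) = 72
South (O): min(57, -70, 72) = -70
f (X): max(77, 63) = 77
g (X): max(-51, 12, 51) = 51
East (O): min(77, 51) = 51
top (X): max(40, -70, 51) = 51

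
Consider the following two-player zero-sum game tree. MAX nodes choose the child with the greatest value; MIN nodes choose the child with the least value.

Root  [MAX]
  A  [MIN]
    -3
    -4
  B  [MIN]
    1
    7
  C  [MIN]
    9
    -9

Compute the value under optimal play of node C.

-9

C (MIN): min(9, -9) = -9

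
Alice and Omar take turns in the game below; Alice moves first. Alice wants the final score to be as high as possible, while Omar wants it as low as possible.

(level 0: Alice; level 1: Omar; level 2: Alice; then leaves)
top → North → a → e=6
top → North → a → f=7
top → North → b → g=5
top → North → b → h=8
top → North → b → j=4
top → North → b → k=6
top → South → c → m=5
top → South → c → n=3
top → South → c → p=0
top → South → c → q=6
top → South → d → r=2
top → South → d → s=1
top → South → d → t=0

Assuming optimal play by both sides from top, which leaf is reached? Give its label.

f

a (Alice): max(6, 7) = 7
b (Alice): max(5, 8, 4, 6) = 8
North (Omar): min(7, 8) = 7
c (Alice): max(5, 3, 0, 6) = 6
d (Alice): max(2, 1, 0) = 2
South (Omar): min(6, 2) = 2
top (Alice): max(7, 2) = 7
At top, Alice picks North (highest: 7).
At North, Omar picks a (lowest: 7).
At a, Alice picks f (highest: 7).
Terminal value 7.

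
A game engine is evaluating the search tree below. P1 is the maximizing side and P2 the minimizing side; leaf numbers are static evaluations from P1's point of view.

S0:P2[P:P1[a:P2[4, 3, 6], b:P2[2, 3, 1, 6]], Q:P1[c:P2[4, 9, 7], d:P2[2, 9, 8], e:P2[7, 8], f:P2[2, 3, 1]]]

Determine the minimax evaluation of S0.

a (P2): min(4, 3, 6) = 3
b (P2): min(2, 3, 1, 6) = 1
P (P1): max(3, 1) = 3
c (P2): min(4, 9, 7) = 4
d (P2): min(2, 9, 8) = 2
e (P2): min(7, 8) = 7
f (P2): min(2, 3, 1) = 1
Q (P1): max(4, 2, 7, 1) = 7
S0 (P2): min(3, 7) = 3

3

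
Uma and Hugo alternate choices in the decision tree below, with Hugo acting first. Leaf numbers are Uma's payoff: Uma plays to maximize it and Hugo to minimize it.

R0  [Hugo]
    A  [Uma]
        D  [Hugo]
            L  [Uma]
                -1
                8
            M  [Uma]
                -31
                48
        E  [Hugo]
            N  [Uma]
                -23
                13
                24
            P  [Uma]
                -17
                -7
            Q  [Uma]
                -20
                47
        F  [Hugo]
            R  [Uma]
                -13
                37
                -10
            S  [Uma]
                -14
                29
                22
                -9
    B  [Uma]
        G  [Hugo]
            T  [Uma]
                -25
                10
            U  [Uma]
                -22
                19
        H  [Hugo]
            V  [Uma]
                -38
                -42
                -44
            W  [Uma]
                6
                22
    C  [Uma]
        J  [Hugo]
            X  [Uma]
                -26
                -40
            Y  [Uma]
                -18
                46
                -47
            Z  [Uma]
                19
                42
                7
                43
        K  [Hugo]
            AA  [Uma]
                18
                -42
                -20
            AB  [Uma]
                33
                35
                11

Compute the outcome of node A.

29

L (Uma): max(-1, 8) = 8
M (Uma): max(-31, 48) = 48
D (Hugo): min(8, 48) = 8
N (Uma): max(-23, 13, 24) = 24
P (Uma): max(-17, -7) = -7
Q (Uma): max(-20, 47) = 47
E (Hugo): min(24, -7, 47) = -7
R (Uma): max(-13, 37, -10) = 37
S (Uma): max(-14, 29, 22, -9) = 29
F (Hugo): min(37, 29) = 29
A (Uma): max(8, -7, 29) = 29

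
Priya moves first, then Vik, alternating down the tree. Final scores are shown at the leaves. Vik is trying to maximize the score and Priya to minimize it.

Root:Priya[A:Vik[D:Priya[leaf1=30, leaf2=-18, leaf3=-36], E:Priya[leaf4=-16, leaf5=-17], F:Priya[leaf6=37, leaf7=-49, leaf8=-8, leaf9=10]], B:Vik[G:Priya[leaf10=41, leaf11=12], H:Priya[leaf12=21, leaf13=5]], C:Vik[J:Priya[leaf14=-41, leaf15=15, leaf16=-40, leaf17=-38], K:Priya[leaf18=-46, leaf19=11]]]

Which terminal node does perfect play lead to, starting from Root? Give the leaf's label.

leaf14

D (Priya): min(30, -18, -36) = -36
E (Priya): min(-16, -17) = -17
F (Priya): min(37, -49, -8, 10) = -49
A (Vik): max(-36, -17, -49) = -17
G (Priya): min(41, 12) = 12
H (Priya): min(21, 5) = 5
B (Vik): max(12, 5) = 12
J (Priya): min(-41, 15, -40, -38) = -41
K (Priya): min(-46, 11) = -46
C (Vik): max(-41, -46) = -41
Root (Priya): min(-17, 12, -41) = -41
At Root, Priya picks C (lowest: -41).
At C, Vik picks J (highest: -41).
At J, Priya picks leaf14 (lowest: -41).
Terminal value -41.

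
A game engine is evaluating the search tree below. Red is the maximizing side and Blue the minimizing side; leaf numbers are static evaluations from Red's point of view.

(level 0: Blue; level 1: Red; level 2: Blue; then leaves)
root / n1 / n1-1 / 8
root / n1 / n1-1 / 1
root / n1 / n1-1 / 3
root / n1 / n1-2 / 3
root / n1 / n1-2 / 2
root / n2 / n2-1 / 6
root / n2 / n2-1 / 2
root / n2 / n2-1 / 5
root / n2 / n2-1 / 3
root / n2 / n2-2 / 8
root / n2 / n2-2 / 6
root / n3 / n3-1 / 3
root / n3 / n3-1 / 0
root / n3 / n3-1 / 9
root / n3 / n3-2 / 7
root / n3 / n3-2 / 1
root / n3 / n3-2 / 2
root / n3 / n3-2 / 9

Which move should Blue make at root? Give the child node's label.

n1-1 (Blue): min(8, 1, 3) = 1
n1-2 (Blue): min(3, 2) = 2
n1 (Red): max(1, 2) = 2
n2-1 (Blue): min(6, 2, 5, 3) = 2
n2-2 (Blue): min(8, 6) = 6
n2 (Red): max(2, 6) = 6
n3-1 (Blue): min(3, 0, 9) = 0
n3-2 (Blue): min(7, 1, 2, 9) = 1
n3 (Red): max(0, 1) = 1
root (Blue): min(2, 6, 1) = 1
Blue at root wants the lowest of {n1=2, n2=6, n3=1}, so chooses n3.

n3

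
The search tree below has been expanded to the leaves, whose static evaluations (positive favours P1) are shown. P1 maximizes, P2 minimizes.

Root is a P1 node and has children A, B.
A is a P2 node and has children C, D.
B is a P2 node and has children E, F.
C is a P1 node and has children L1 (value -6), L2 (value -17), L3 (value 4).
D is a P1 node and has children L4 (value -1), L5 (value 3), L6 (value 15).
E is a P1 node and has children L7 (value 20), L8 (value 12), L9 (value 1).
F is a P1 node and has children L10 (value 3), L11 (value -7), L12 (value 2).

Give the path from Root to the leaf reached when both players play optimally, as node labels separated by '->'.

C (P1): max(-6, -17, 4) = 4
D (P1): max(-1, 3, 15) = 15
A (P2): min(4, 15) = 4
E (P1): max(20, 12, 1) = 20
F (P1): max(3, -7, 2) = 3
B (P2): min(20, 3) = 3
Root (P1): max(4, 3) = 4
At Root, P1 picks A (highest: 4).
At A, P2 picks C (lowest: 4).
At C, P1 picks L3 (highest: 4).
Terminal value 4.

Root -> A -> C -> L3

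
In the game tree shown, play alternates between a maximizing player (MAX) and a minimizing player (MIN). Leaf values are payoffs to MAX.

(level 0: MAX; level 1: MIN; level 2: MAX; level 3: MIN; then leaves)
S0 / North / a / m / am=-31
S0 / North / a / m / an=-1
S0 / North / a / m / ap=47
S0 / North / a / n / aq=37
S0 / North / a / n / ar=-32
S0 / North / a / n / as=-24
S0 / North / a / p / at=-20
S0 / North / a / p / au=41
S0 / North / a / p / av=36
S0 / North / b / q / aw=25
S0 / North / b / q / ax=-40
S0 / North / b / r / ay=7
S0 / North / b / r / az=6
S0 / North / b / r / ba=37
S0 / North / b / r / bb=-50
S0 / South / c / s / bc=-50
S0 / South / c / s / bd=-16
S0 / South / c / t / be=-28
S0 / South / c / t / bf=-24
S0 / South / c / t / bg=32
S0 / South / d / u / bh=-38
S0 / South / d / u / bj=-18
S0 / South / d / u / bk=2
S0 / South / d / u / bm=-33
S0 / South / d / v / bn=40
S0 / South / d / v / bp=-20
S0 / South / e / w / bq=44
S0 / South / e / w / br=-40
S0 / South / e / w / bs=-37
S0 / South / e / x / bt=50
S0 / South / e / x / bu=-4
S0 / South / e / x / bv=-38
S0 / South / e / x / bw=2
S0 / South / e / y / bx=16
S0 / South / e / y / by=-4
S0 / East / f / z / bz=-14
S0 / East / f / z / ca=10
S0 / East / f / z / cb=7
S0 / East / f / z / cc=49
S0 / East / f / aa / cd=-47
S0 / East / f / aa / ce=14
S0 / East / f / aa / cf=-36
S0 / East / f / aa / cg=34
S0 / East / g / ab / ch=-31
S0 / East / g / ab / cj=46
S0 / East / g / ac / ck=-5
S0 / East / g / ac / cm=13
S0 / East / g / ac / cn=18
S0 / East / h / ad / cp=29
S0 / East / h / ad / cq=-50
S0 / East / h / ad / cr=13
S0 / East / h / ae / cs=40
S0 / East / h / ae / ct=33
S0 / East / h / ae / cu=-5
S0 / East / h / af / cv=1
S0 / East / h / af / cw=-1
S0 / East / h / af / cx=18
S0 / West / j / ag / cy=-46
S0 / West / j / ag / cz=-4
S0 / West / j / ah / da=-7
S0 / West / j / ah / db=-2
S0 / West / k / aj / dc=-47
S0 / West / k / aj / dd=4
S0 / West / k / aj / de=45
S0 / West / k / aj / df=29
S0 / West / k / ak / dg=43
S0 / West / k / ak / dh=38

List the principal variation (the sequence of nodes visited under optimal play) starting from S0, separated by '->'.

S0 -> West -> j -> ah -> da

m (MIN): min(-31, -1, 47) = -31
n (MIN): min(37, -32, -24) = -32
p (MIN): min(-20, 41, 36) = -20
a (MAX): max(-31, -32, -20) = -20
q (MIN): min(25, -40) = -40
r (MIN): min(7, 6, 37, -50) = -50
b (MAX): max(-40, -50) = -40
North (MIN): min(-20, -40) = -40
s (MIN): min(-50, -16) = -50
t (MIN): min(-28, -24, 32) = -28
c (MAX): max(-50, -28) = -28
u (MIN): min(-38, -18, 2, -33) = -38
v (MIN): min(40, -20) = -20
d (MAX): max(-38, -20) = -20
w (MIN): min(44, -40, -37) = -40
x (MIN): min(50, -4, -38, 2) = -38
y (MIN): min(16, -4) = -4
e (MAX): max(-40, -38, -4) = -4
South (MIN): min(-28, -20, -4) = -28
z (MIN): min(-14, 10, 7, 49) = -14
aa (MIN): min(-47, 14, -36, 34) = -47
f (MAX): max(-14, -47) = -14
ab (MIN): min(-31, 46) = -31
ac (MIN): min(-5, 13, 18) = -5
g (MAX): max(-31, -5) = -5
ad (MIN): min(29, -50, 13) = -50
ae (MIN): min(40, 33, -5) = -5
af (MIN): min(1, -1, 18) = -1
h (MAX): max(-50, -5, -1) = -1
East (MIN): min(-14, -5, -1) = -14
ag (MIN): min(-46, -4) = -46
ah (MIN): min(-7, -2) = -7
j (MAX): max(-46, -7) = -7
aj (MIN): min(-47, 4, 45, 29) = -47
ak (MIN): min(43, 38) = 38
k (MAX): max(-47, 38) = 38
West (MIN): min(-7, 38) = -7
S0 (MAX): max(-40, -28, -14, -7) = -7
At S0, MAX picks West (highest: -7).
At West, MIN picks j (lowest: -7).
At j, MAX picks ah (highest: -7).
At ah, MIN picks da (lowest: -7).
Terminal value -7.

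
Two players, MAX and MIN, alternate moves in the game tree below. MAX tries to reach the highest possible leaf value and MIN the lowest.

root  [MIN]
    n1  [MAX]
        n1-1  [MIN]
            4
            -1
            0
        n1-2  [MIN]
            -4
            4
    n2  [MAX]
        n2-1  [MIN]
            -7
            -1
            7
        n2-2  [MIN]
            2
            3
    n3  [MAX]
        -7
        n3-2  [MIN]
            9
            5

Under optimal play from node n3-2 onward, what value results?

n3-2 (MIN): min(9, 5) = 5

5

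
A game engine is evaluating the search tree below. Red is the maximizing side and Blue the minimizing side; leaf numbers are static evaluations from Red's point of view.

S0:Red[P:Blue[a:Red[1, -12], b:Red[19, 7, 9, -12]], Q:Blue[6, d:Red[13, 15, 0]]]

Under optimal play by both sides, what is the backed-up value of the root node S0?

a (Red): max(1, -12) = 1
b (Red): max(19, 7, 9, -12) = 19
P (Blue): min(1, 19) = 1
d (Red): max(13, 15, 0) = 15
Q (Blue): min(6, 15) = 6
S0 (Red): max(1, 6) = 6

6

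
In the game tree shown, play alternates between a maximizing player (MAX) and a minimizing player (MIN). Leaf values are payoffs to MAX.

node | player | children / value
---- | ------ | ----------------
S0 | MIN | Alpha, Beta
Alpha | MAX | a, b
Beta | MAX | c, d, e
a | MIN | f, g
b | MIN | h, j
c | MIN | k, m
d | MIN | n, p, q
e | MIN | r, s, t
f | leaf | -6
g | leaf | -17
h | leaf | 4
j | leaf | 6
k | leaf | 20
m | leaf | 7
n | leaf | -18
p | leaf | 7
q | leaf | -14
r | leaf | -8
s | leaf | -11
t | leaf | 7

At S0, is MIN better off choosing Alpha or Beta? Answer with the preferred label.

Alpha

a (MIN): min(-6, -17) = -17
b (MIN): min(4, 6) = 4
Alpha (MAX): max(-17, 4) = 4
c (MIN): min(20, 7) = 7
d (MIN): min(-18, 7, -14) = -18
e (MIN): min(-8, -11, 7) = -11
Beta (MAX): max(7, -18, -11) = 7
MIN prefers the lower value; Alpha=4, Beta=7. Alpha is better since 4 < 7.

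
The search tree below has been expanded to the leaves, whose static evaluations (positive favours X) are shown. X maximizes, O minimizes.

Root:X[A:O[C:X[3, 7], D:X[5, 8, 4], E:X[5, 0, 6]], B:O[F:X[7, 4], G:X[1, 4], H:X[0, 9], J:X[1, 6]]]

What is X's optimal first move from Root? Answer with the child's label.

A

C (X): max(3, 7) = 7
D (X): max(5, 8, 4) = 8
E (X): max(5, 0, 6) = 6
A (O): min(7, 8, 6) = 6
F (X): max(7, 4) = 7
G (X): max(1, 4) = 4
H (X): max(0, 9) = 9
J (X): max(1, 6) = 6
B (O): min(7, 4, 9, 6) = 4
Root (X): max(6, 4) = 6
X at Root wants the highest of {A=6, B=4}, so chooses A.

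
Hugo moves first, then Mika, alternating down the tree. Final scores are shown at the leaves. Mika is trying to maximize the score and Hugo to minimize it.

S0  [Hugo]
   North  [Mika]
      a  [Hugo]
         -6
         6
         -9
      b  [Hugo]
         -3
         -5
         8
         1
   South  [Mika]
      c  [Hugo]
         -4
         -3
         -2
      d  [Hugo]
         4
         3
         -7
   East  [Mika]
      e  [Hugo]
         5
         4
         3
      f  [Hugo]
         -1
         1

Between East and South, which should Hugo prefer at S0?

e (Hugo): min(5, 4, 3) = 3
f (Hugo): min(-1, 1) = -1
East (Mika): max(3, -1) = 3
c (Hugo): min(-4, -3, -2) = -4
d (Hugo): min(4, 3, -7) = -7
South (Mika): max(-4, -7) = -4
Hugo prefers the lower value; East=3, South=-4. South is better since -4 < 3.

South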